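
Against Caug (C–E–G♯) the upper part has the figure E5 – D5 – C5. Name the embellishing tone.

D5 is a passing tone.

The harmony at that moment is C augmented triad (C, E, G♯); D5 is not a chord tone.
It is approached by step down from E5 and left by step down to C5.
Step in, step out in the same direction — a passing tone.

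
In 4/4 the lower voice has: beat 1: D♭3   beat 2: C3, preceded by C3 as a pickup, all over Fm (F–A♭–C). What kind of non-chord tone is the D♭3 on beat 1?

The harmony at that moment is F minor triad (F, A♭, C); D♭3 is not a chord tone.
It is approached by step up from C3 and left by step down to C3.
Step away and step back to the same note — a neighbor tone (upper neighbor).

Upper neighbor tone.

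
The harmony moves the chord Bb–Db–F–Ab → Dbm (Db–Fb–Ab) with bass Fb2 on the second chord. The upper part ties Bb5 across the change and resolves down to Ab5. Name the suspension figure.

4–3 suspension.

At the second chord the bass is Fb2. The suspended Bb5 lies a fourth above the bass; after resolving down by step to Ab5, the interval above the bass becomes a third.
Suspension figures are named by those two intervals: 4–3.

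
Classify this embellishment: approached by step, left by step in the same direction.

Passing tone.

Approach: by step. Departure: by step, continuing in the same direction.
Stepwise on both sides with no change of direction means the note fills in the space between two different chord tones — a passing tone. (Had it turned back to its starting note it would be a neighbor tone instead.)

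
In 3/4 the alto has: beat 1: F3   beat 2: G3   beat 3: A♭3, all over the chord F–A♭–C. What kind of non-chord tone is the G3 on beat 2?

The harmony at that moment is F minor triad (F, A♭, C); G3 is not a chord tone.
It is approached by step up from F3 and left by step up to A♭3.
Step in, step out in the same direction — a passing tone.

Passing tone.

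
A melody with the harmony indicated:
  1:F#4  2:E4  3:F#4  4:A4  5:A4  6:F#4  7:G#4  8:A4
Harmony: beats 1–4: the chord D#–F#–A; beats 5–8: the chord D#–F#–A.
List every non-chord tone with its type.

E4 (beat 2) — neighbor tone; G#4 (beat 7) — passing tone.

The harmony at that moment is D# diminished triad (D#, F#, A); E4 is not a chord tone.
It is approached by step down from F#4 and left by step up to F#4.
Step away and step back to the same note — a neighbor tone (lower neighbor).
The harmony at that moment is D# diminished triad (D#, F#, A); G#4 is not a chord tone.
It is approached by step up from F#4 and left by step up to A4.
Step in, step out in the same direction — a passing tone.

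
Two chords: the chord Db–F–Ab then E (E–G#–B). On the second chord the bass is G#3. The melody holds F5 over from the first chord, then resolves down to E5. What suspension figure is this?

At the second chord the bass is G#3. The suspended F5 lies a seventh above the bass; after resolving down by step to E5, the interval above the bass becomes a sixth.
Suspension figures are named by those two intervals: 7–6.

7–6 suspension.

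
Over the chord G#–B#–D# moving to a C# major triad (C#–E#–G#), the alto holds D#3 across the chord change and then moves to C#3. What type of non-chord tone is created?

D#3 is a suspension.

The harmony at that moment is C# major triad (C#, E#, G#); D#3 is not a chord tone.
It is held over (the same pitch as the preceding D#3) and left by step down to C#3.
Held over from the previous chord and resolving down by step — a suspension.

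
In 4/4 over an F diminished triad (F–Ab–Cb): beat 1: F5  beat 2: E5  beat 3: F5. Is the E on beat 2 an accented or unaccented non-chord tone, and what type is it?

Unaccented neighbor tone.

The harmony at that moment is F diminished triad (F, Ab, Cb); E5 is not a chord tone.
It is approached by step down from F5 and left by step up to F5.
Step away and step back to the same note — a neighbor tone (lower neighbor).
It falls on a weak beat, so it is unaccented.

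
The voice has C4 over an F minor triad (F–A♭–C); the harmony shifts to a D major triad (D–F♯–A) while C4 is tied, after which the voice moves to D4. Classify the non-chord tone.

The harmony at that moment is D major triad (D, F♯, A); C4 is not a chord tone.
It is held over (the same pitch as the preceding C4) and left by step up to D4.
Held over from the previous chord and resolving up by step — a retardation.

C4 is a retardation.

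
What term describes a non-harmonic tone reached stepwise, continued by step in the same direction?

Approach: by step. Departure: by step, continuing in the same direction.
Stepwise on both sides with no change of direction means the note fills in the space between two different chord tones — a passing tone. (Had it turned back to its starting note it would be a neighbor tone instead.)

Passing tone.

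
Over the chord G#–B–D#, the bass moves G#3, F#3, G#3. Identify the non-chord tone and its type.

F#3 is a neighbor tone.

The harmony at that moment is G# minor triad (G#, B, D#); F#3 is not a chord tone.
It is approached by step down from G#3 and left by step up to G#3.
Step away and step back to the same note — a neighbor tone (lower neighbor).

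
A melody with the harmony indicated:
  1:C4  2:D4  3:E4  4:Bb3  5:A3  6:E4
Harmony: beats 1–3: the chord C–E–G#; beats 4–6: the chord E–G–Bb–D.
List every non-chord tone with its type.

The harmony at that moment is C augmented triad (C, E, G#); D4 is not a chord tone.
It is approached by step up from C4 and left by step up to E4.
Step in, step out in the same direction — a passing tone.
The harmony at that moment is E half-diminished seventh chord (E, G, Bb, D); A3 is not a chord tone.
It is approached by step down from Bb3 and left by leap up to E4.
Step in, leap out — an escape tone.

D4 (beat 2) — passing tone; A3 (beat 5) — escape tone.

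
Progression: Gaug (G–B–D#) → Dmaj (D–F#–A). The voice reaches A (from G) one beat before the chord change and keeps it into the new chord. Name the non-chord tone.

The harmony at that moment is G augmented triad (G, B, D#); A is not a chord tone.
It is approached by step up from G and then sustained as the same pitch into the next harmony.
Arriving early and becoming a chord tone when the harmony changes — an anticipation.

A is an anticipation.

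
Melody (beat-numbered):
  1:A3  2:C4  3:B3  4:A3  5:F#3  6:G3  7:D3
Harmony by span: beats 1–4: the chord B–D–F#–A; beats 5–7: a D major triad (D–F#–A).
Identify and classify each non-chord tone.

C4 (beat 2) — appoggiatura; G3 (beat 6) — escape tone.

The harmony at that moment is B minor seventh chord (B, D, F#, A); C4 is not a chord tone.
It is approached by leap up from A3 and left by step down to B3.
Leap in, step out — an appoggiatura.
The harmony at that moment is D major triad (D, F#, A); G3 is not a chord tone.
It is approached by step up from F#3 and left by leap down to D3.
Step in, leap out — an escape tone.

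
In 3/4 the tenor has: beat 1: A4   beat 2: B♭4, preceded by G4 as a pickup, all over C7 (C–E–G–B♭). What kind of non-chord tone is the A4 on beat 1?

Passing tone.

The harmony at that moment is C dominant seventh chord (C, E, G, B♭); A4 is not a chord tone.
It is approached by step up from G4 and left by step up to B♭4.
Step in, step out in the same direction — a passing tone.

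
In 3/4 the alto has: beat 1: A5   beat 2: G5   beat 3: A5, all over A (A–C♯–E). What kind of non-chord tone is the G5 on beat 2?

The harmony at that moment is A major triad (A, C♯, E); G5 is not a chord tone.
It is approached by step down from A5 and left by step up to A5.
Step away and step back to the same note — a neighbor tone (lower neighbor).

Lower neighbor tone.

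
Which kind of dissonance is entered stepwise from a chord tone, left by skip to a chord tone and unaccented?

Escape tone.

Approach: by step. Departure: by leap. Metric position: weak.
Step in, leap out, from a weak position — an escape tone (échappée). (It is the mirror image of the appoggiatura, which leaps in and steps out on a strong beat.)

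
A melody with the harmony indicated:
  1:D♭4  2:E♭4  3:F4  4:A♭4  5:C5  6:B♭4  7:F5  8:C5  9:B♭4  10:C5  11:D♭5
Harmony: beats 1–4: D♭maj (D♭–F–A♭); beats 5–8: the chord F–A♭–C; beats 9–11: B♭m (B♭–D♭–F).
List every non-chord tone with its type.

The harmony at that moment is D♭ major triad (D♭, F, A♭); E♭4 is not a chord tone.
It is approached by step up from D♭4 and left by step up to F4.
Step in, step out in the same direction — a passing tone.
The harmony at that moment is F minor triad (F, A♭, C); B♭4 is not a chord tone.
It is approached by step down from C5 and left by leap up to F5.
Step in, leap out — an escape tone.
The harmony at that moment is B♭ minor triad (B♭, D♭, F); C5 is not a chord tone.
It is approached by step up from B♭4 and left by step up to D♭5.
Step in, step out in the same direction — a passing tone.

E♭4 (beat 2) — passing tone; B♭4 (beat 6) — escape tone; C5 (beat 10) — passing tone.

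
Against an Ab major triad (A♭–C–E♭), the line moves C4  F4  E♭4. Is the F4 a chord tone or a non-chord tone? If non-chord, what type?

Non-chord tone — an appoggiatura.

The harmony at that moment is A♭ major triad (A♭, C, E♭); F4 is not a chord tone.
It is approached by leap up from C4 and left by step down to E♭4.
Leap in, step out — an appoggiatura.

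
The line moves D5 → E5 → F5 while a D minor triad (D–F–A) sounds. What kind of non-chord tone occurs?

The harmony at that moment is D minor triad (D, F, A); E5 is not a chord tone.
It is approached by step up from D5 and left by step up to F5.
Step in, step out in the same direction — a passing tone.

E5 is a passing tone.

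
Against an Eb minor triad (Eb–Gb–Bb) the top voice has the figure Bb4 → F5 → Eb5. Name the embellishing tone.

The harmony at that moment is Eb minor triad (Eb, Gb, Bb); F5 is not a chord tone.
It is approached by leap up from Bb4 and left by step down to Eb5.
Leap in, step out — an appoggiatura.

F5 is an appoggiatura.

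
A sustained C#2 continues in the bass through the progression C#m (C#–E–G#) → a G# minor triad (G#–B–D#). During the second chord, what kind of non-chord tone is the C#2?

The harmony at that moment is G# minor triad (G#, B, D#); C#2 is not a chord tone.
It is held over (the same pitch as the preceding C#2) and then sustained as the same pitch into the next harmony.
Sustained through a change of harmony — a pedal tone.

Pedal tone (pedal point).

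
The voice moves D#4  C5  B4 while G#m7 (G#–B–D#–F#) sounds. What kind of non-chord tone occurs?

C5 is an appoggiatura.

The harmony at that moment is G# minor seventh chord (G#, B, D#, F#); C5 is not a chord tone.
It is approached by leap up from D#4 and left by step down to B4.
Leap in, step out — an appoggiatura.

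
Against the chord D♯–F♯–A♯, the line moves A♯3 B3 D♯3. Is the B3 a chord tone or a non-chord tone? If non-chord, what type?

Non-chord tone — an escape tone.

The harmony at that moment is D♯ minor triad (D♯, F♯, A♯); B3 is not a chord tone.
It is approached by step up from A♯3 and left by leap down to D♯3.
Step in, leap out — an escape tone.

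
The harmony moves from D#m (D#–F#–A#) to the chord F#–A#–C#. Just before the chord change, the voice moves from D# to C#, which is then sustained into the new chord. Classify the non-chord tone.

The harmony at that moment is D# minor triad (D#, F#, A#); C# is not a chord tone.
It is approached by step down from D# and then sustained as the same pitch into the next harmony.
Arriving early and becoming a chord tone when the harmony changes — an anticipation.

C# is an anticipation.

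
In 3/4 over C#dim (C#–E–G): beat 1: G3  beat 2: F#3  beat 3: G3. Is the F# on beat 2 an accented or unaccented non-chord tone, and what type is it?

Unaccented neighbor tone.

The harmony at that moment is C# diminished triad (C#, E, G); F#3 is not a chord tone.
It is approached by step down from G3 and left by step up to G3.
Step away and step back to the same note — a neighbor tone (lower neighbor).
It falls on a weak beat, so it is unaccented.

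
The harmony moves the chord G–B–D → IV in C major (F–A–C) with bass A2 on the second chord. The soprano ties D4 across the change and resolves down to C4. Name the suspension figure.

4–3 suspension.

At the second chord the bass is A2. The suspended D4 lies a fourth above the bass; after resolving down by step to C4, the interval above the bass becomes a third.
Suspension figures are named by those two intervals: 4–3.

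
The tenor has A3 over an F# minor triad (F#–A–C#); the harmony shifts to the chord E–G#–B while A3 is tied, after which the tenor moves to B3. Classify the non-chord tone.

A3 is a retardation.

The harmony at that moment is E major triad (E, G#, B); A3 is not a chord tone.
It is held over (the same pitch as the preceding A3) and left by step up to B3.
Held over from the previous chord and resolving up by step — a retardation.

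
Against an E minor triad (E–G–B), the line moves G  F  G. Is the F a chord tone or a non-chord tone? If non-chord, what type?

Non-chord tone — a neighbor tone.

The harmony at that moment is E minor triad (E, G, B); F is not a chord tone.
It is approached by step down from G and left by step up to G.
Step away and step back to the same note — a neighbor tone (lower neighbor).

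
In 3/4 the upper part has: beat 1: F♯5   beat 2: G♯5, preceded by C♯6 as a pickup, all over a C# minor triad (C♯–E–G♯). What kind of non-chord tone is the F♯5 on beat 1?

The harmony at that moment is C♯ minor triad (C♯, E, G♯); F♯5 is not a chord tone.
It is approached by leap down from C♯6 and left by step up to G♯5.
Leap in, step out, metrically accented — an appoggiatura.

Appoggiatura.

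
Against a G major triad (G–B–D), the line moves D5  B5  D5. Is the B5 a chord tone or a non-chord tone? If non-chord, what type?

G major triad contains G, B, D; B is the third, so it is a chord tone.

Chord tone (the third of G major triad).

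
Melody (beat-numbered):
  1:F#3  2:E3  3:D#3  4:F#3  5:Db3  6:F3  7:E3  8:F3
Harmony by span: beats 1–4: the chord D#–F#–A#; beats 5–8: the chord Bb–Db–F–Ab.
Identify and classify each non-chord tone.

E3 (beat 2) — passing tone; E3 (beat 7) — neighbor tone.

The harmony at that moment is D# minor triad (D#, F#, A#); E3 is not a chord tone.
It is approached by step down from F#3 and left by step down to D#3.
Step in, step out in the same direction — a passing tone.
The harmony at that moment is Bb minor seventh chord (Bb, Db, F, Ab); E3 is not a chord tone.
It is approached by step down from F3 and left by step up to F3.
Step away and step back to the same note — a neighbor tone (lower neighbor).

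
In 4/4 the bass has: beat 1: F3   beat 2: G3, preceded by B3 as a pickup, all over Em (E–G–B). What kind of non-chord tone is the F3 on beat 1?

Appoggiatura.

The harmony at that moment is E minor triad (E, G, B); F3 is not a chord tone.
It is approached by leap down from B3 and left by step up to G3.
Leap in, step out, metrically accented — an appoggiatura.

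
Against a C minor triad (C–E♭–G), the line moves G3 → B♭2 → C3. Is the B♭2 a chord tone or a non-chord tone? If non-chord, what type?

Non-chord tone — an appoggiatura.

The harmony at that moment is C minor triad (C, E♭, G); B♭2 is not a chord tone.
It is approached by leap down from G3 and left by step up to C3.
Leap in, step out — an appoggiatura.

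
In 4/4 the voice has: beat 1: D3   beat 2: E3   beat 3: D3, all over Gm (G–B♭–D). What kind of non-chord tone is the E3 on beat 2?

Upper neighbor tone.

The harmony at that moment is G minor triad (G, B♭, D); E3 is not a chord tone.
It is approached by step up from D3 and left by step down to D3.
Step away and step back to the same note — a neighbor tone (upper neighbor).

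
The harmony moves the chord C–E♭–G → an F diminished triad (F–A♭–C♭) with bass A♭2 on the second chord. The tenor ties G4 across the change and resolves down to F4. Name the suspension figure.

At the second chord the bass is A♭2. The suspended G4 lies a seventh above the bass; after resolving down by step to F4, the interval above the bass becomes a sixth.
Suspension figures are named by those two intervals: 7–6.

7–6 suspension.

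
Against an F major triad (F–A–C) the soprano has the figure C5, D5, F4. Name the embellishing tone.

D5 is an escape tone.

The harmony at that moment is F major triad (F, A, C); D5 is not a chord tone.
It is approached by step up from C5 and left by leap down to F4.
Step in, leap out — an escape tone.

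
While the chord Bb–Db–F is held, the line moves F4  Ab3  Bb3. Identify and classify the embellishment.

Ab3 is an appoggiatura.

The harmony at that moment is Bb minor triad (Bb, Db, F); Ab3 is not a chord tone.
It is approached by leap down from F4 and left by step up to Bb3.
Leap in, step out — an appoggiatura.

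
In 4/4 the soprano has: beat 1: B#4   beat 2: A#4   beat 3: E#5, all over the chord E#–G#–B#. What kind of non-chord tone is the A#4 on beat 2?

Escape tone.

The harmony at that moment is E# minor triad (E#, G#, B#); A#4 is not a chord tone.
It is approached by step down from B#4 and left by leap up to E#5.
Step in, leap out, on a weak beat — an escape tone.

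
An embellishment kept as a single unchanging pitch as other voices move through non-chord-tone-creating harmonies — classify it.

Pedal tone.

Approach: none. Departure: none — a single pitch is sustained while the chords change around it, passing through harmonies that do not contain it.
No melodic motion at all; the dissonance is created entirely by the moving harmonies against the stationary note — a pedal tone (pedal point).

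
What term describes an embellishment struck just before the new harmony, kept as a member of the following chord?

Approach: ahead of the chord change (typically by step), so it is dissonant against the current harmony. Departure: none — the same pitch is restated or held and is a chord tone of the new harmony.
Dissonant first, consonant once the harmony catches up: the note simply arrives early — an anticipation. (The reverse timing, consonant first and dissonant after the change, would be a suspension or retardation.)

Anticipation.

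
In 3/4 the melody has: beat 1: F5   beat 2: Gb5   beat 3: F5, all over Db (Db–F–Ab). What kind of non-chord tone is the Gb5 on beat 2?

The harmony at that moment is Db major triad (Db, F, Ab); Gb5 is not a chord tone.
It is approached by step up from F5 and left by step down to F5.
Step away and step back to the same note — a neighbor tone (upper neighbor).

Upper neighbor tone.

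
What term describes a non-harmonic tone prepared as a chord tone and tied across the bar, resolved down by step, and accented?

Suspension.

Approach: by preparation — the pitch is first a chord tone, then held (tied or repeated) while the harmony changes under it. Departure: down by step. Metric position: strong.
A prepared dissonance that resolves downward by step — a suspension. (The same figure resolving upward would be a retardation.)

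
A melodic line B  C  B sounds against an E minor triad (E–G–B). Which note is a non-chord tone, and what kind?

The harmony at that moment is E minor triad (E, G, B); C is not a chord tone.
It is approached by step up from B and left by step down to B.
Step away and step back to the same note — a neighbor tone (upper neighbor).

C is a neighbor tone.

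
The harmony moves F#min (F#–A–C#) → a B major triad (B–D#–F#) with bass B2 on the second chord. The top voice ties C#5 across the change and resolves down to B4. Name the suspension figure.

At the second chord the bass is B2. The suspended C#5 lies a ninth above the bass; after resolving down by step to B4, the interval above the bass becomes an octave.
Suspension figures are named by those two intervals: 9–8.

9–8 suspension.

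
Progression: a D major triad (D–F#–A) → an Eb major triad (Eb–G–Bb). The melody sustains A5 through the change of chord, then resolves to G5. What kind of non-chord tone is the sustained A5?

The harmony at that moment is Eb major triad (Eb, G, Bb); A5 is not a chord tone.
It is held over (the same pitch as the preceding A5) and left by step down to G5.
Held over from the previous chord and resolving down by step — a suspension.

A5 is a suspension.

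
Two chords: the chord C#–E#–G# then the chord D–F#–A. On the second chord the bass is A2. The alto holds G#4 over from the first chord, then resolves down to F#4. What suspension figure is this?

At the second chord the bass is A2. The suspended G#4 lies a seventh above the bass; after resolving down by step to F#4, the interval above the bass becomes a sixth.
Suspension figures are named by those two intervals: 7–6.

7–6 suspension.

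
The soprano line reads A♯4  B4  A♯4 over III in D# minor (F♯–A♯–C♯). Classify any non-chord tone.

The harmony at that moment is F♯ major triad (F♯, A♯, C♯); B4 is not a chord tone.
It is approached by step up from A♯4 and left by step down to A♯4.
Step away and step back to the same note — a neighbor tone (upper neighbor).

B4 is a neighbor tone.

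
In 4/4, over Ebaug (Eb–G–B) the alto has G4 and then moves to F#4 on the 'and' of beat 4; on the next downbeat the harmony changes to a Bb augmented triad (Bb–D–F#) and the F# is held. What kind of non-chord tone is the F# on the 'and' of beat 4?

Anticipation.

The harmony at that moment is Eb augmented triad (Eb, G, B); F#4 is not a chord tone.
It is approached by step down from G4 and then sustained as the same pitch into the next harmony.
Arriving early and becoming a chord tone when the harmony changes — an anticipation.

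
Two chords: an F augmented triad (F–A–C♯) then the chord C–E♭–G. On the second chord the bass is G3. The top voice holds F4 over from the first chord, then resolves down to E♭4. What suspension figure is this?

7–6 suspension.

At the second chord the bass is G3. The suspended F4 lies a seventh above the bass; after resolving down by step to E♭4, the interval above the bass becomes a sixth.
Suspension figures are named by those two intervals: 7–6.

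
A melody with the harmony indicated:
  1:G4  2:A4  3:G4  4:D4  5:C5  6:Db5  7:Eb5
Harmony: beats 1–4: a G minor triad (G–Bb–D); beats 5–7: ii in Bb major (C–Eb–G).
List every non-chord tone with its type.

A4 (beat 2) — neighbor tone; Db5 (beat 6) — passing tone.

The harmony at that moment is G minor triad (G, Bb, D); A4 is not a chord tone.
It is approached by step up from G4 and left by step down to G4.
Step away and step back to the same note — a neighbor tone (upper neighbor).
The harmony at that moment is C minor triad (C, Eb, G); Db5 is not a chord tone.
It is approached by step up from C5 and left by step up to Eb5.
Step in, step out in the same direction — a passing tone.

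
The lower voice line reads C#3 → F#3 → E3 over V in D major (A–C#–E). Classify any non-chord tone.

F#3 is an appoggiatura.

The harmony at that moment is A major triad (A, C#, E); F#3 is not a chord tone.
It is approached by leap up from C#3 and left by step down to E3.
Leap in, step out — an appoggiatura.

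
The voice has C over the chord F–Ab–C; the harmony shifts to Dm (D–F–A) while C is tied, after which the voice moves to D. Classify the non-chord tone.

The harmony at that moment is D minor triad (D, F, A); C is not a chord tone.
It is held over (the same pitch as the preceding C) and left by step up to D.
Held over from the previous chord and resolving up by step — a retardation.

C is a retardation.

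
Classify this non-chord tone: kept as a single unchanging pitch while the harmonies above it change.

Approach: none. Departure: none — a single pitch is sustained while the chords change around it, passing through harmonies that do not contain it.
No melodic motion at all; the dissonance is created entirely by the moving harmonies against the stationary note — a pedal tone (pedal point).

Pedal tone.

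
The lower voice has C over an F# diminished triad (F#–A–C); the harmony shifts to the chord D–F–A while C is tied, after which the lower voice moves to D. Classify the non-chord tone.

The harmony at that moment is D minor triad (D, F, A); C is not a chord tone.
It is held over (the same pitch as the preceding C) and left by step up to D.
Held over from the previous chord and resolving up by step — a retardation.

C is a retardation.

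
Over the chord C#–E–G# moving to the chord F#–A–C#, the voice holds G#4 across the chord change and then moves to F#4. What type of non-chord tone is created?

The harmony at that moment is F# minor triad (F#, A, C#); G#4 is not a chord tone.
It is held over (the same pitch as the preceding G#4) and left by step down to F#4.
Held over from the previous chord and resolving down by step — a suspension.

G#4 is a suspension.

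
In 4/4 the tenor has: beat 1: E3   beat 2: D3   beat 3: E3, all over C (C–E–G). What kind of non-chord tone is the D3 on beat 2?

The harmony at that moment is C major triad (C, E, G); D3 is not a chord tone.
It is approached by step down from E3 and left by step up to E3.
Step away and step back to the same note — a neighbor tone (lower neighbor).

Lower neighbor tone.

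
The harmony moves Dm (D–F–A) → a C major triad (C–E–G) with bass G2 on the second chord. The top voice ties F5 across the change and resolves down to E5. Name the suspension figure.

At the second chord the bass is G2. The suspended F5 lies a seventh above the bass; after resolving down by step to E5, the interval above the bass becomes a sixth.
Suspension figures are named by those two intervals: 7–6.

7–6 suspension.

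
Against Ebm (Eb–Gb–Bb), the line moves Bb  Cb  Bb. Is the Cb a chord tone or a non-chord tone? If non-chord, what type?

The harmony at that moment is Eb minor triad (Eb, Gb, Bb); Cb is not a chord tone.
It is approached by step up from Bb and left by step down to Bb.
Step away and step back to the same note — a neighbor tone (upper neighbor).

Non-chord tone — a neighbor tone.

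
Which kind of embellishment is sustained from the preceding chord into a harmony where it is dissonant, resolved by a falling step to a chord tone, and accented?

Approach: by preparation — the pitch is first a chord tone, then held (tied or repeated) while the harmony changes under it. Departure: down by step. Metric position: strong.
A prepared dissonance that resolves downward by step — a suspension. (The same figure resolving upward would be a retardation.)

Suspension.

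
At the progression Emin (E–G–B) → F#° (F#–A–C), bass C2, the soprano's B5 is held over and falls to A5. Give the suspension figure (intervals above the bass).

7–6 suspension.

At the second chord the bass is C2. The suspended B5 lies a seventh above the bass; after resolving down by step to A5, the interval above the bass becomes a sixth.
Suspension figures are named by those two intervals: 7–6.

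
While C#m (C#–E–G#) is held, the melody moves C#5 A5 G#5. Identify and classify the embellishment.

The harmony at that moment is C# minor triad (C#, E, G#); A5 is not a chord tone.
It is approached by leap up from C#5 and left by step down to G#5.
Leap in, step out — an appoggiatura.

A5 is an appoggiatura.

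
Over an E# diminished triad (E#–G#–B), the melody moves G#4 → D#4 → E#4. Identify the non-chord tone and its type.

The harmony at that moment is E# diminished triad (E#, G#, B); D#4 is not a chord tone.
It is approached by leap down from G#4 and left by step up to E#4.
Leap in, step out — an appoggiatura.

D#4 is an appoggiatura.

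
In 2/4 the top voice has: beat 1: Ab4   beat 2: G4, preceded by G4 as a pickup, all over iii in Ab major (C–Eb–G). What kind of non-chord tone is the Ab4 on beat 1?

Upper neighbor tone.

The harmony at that moment is C minor triad (C, Eb, G); Ab4 is not a chord tone.
It is approached by step up from G4 and left by step down to G4.
Step away and step back to the same note — a neighbor tone (upper neighbor).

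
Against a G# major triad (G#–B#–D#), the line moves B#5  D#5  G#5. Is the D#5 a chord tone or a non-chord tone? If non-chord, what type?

Chord tone (the fifth of G# major triad).

G# major triad contains G#, B#, D#; D# is the fifth, so it is a chord tone.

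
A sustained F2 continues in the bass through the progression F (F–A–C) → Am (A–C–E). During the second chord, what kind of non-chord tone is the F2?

Pedal tone (pedal point).

The harmony at that moment is A minor triad (A, C, E); F2 is not a chord tone.
It is held over (the same pitch as the preceding F2) and then sustained as the same pitch into the next harmony.
Sustained through a change of harmony — a pedal tone.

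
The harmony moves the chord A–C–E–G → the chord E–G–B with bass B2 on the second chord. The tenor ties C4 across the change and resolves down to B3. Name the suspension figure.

At the second chord the bass is B2. The suspended C4 lies a ninth above the bass; after resolving down by step to B3, the interval above the bass becomes an octave.
Suspension figures are named by those two intervals: 9–8.

9–8 suspension.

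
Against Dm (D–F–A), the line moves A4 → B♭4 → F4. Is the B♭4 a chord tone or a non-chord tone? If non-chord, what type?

Non-chord tone — an escape tone.

The harmony at that moment is D minor triad (D, F, A); B♭4 is not a chord tone.
It is approached by step up from A4 and left by leap down to F4.
Step in, leap out — an escape tone.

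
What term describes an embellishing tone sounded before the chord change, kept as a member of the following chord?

Anticipation.

Approach: ahead of the chord change (typically by step), so it is dissonant against the current harmony. Departure: none — the same pitch is restated or held and is a chord tone of the new harmony.
Dissonant first, consonant once the harmony catches up: the note simply arrives early — an anticipation. (The reverse timing, consonant first and dissonant after the change, would be a suspension or retardation.)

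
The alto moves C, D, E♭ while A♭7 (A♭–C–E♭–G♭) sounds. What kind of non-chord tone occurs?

The harmony at that moment is A♭ dominant seventh chord (A♭, C, E♭, G♭); D is not a chord tone.
It is approached by step up from C and left by step up to E♭.
Step in, step out in the same direction — a passing tone.

D is a passing tone.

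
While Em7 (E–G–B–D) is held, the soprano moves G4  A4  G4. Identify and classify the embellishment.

The harmony at that moment is E minor seventh chord (E, G, B, D); A4 is not a chord tone.
It is approached by step up from G4 and left by step down to G4.
Step away and step back to the same note — a neighbor tone (upper neighbor).

A4 is a neighbor tone.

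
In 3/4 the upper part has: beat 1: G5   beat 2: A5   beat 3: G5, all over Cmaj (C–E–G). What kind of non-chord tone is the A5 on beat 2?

The harmony at that moment is C major triad (C, E, G); A5 is not a chord tone.
It is approached by step up from G5 and left by step down to G5.
Step away and step back to the same note — a neighbor tone (upper neighbor).

Upper neighbor tone.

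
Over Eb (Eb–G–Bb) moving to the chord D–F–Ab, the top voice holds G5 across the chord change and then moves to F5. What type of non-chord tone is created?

G5 is a suspension.

The harmony at that moment is D diminished triad (D, F, Ab); G5 is not a chord tone.
It is held over (the same pitch as the preceding G5) and left by step down to F5.
Held over from the previous chord and resolving down by step — a suspension.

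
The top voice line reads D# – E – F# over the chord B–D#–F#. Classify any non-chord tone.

The harmony at that moment is B major triad (B, D#, F#); E is not a chord tone.
It is approached by step up from D# and left by step up to F#.
Step in, step out in the same direction — a passing tone.

E is a passing tone.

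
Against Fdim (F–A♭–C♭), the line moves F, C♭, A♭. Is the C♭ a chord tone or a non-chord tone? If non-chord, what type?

F diminished triad contains F, A♭, C♭; C♭ is the fifth, so it is a chord tone.

Chord tone (the fifth of F diminished triad).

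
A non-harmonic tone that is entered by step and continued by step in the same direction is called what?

Passing tone.

Approach: by step. Departure: by step, continuing in the same direction.
Stepwise on both sides with no change of direction means the note fills in the space between two different chord tones — a passing tone. (Had it turned back to its starting note it would be a neighbor tone instead.)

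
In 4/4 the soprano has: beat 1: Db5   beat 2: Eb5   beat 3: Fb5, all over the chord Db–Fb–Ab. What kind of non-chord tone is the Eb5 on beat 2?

The harmony at that moment is Db minor triad (Db, Fb, Ab); Eb5 is not a chord tone.
It is approached by step up from Db5 and left by step up to Fb5.
Step in, step out in the same direction — a passing tone.

Passing tone.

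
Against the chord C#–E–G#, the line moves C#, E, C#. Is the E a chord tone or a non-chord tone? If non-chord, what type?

Chord tone (the third of C# minor triad).

C# minor triad contains C#, E, G#; E is the third, so it is a chord tone.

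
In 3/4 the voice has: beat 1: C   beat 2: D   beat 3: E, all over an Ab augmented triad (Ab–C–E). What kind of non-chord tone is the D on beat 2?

Passing tone.

The harmony at that moment is Ab augmented triad (Ab, C, E); D is not a chord tone.
It is approached by step up from C and left by step up to E.
Step in, step out in the same direction — a passing tone.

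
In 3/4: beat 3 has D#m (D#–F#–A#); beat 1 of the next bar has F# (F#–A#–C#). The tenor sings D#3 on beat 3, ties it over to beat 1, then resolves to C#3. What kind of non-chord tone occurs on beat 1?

Suspension.

The harmony at that moment is F# major triad (F#, A#, C#); D#3 is not a chord tone.
It is held over (the same pitch as the preceding D#3) and left by step down to C#3.
Held over from the previous chord and resolving down by step — a suspension.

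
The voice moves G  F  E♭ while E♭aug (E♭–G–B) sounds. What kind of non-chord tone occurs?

The harmony at that moment is E♭ augmented triad (E♭, G, B); F is not a chord tone.
It is approached by step down from G and left by step down to E♭.
Step in, step out in the same direction — a passing tone.

F is a passing tone.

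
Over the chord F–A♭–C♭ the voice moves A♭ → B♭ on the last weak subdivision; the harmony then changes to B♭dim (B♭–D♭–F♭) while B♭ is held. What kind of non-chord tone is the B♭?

The harmony at that moment is F diminished triad (F, A♭, C♭); B♭ is not a chord tone.
It is approached by step up from A♭ and then sustained as the same pitch into the next harmony.
Arriving early and becoming a chord tone when the harmony changes — an anticipation.

B♭ is an anticipation.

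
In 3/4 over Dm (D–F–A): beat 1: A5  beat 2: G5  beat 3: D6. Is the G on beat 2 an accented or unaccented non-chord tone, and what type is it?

Unaccented escape tone.

The harmony at that moment is D minor triad (D, F, A); G5 is not a chord tone.
It is approached by step down from A5 and left by leap up to D6.
Step in, leap out — an escape tone.
It falls on a weak beat, so it is unaccented.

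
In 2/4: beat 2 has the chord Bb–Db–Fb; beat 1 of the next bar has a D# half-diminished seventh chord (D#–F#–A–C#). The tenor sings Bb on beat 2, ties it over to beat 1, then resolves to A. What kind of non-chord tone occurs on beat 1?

Suspension.

The harmony at that moment is D# half-diminished seventh chord (D#, F#, A, C#); Bb is not a chord tone.
It is held over (the same pitch as the preceding Bb) and left by step down to A.
Held over from the previous chord and resolving down by step — a suspension.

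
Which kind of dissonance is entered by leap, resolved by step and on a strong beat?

Appoggiatura.

Approach: by leap. Departure: by step. Metric position: strong.
Leap in, step out, in a metrically strong position — an appoggiatura. (It is the mirror image of the escape tone, which steps in and leaps out from a weak position.)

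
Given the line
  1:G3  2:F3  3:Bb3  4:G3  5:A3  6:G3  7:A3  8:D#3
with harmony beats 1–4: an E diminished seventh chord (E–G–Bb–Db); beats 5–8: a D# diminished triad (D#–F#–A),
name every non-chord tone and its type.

The harmony at that moment is E diminished seventh chord (E, G, Bb, Db); F3 is not a chord tone.
It is approached by step down from G3 and left by leap up to Bb3.
Step in, leap out — an escape tone.
The harmony at that moment is D# diminished triad (D#, F#, A); G3 is not a chord tone.
It is approached by step down from A3 and left by step up to A3.
Step away and step back to the same note — a neighbor tone (lower neighbor).

F3 (beat 2) — escape tone; G3 (beat 6) — neighbor tone.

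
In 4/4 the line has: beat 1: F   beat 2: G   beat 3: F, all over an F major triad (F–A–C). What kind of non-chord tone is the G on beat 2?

The harmony at that moment is F major triad (F, A, C); G is not a chord tone.
It is approached by step up from F and left by step down to F.
Step away and step back to the same note — a neighbor tone (upper neighbor).

Upper neighbor tone.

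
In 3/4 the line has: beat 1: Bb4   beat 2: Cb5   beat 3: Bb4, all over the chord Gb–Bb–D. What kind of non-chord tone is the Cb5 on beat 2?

Upper neighbor tone.

The harmony at that moment is Gb augmented triad (Gb, Bb, D); Cb5 is not a chord tone.
It is approached by step up from Bb4 and left by step down to Bb4.
Step away and step back to the same note — a neighbor tone (upper neighbor).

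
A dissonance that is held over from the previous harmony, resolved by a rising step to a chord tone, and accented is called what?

Approach: by preparation — the pitch is first a chord tone, then held (tied or repeated) while the harmony changes under it. Departure: up by step. Metric position: strong.
A prepared dissonance that resolves upward by step — a retardation. (The same figure resolving downward would be a suspension.)

Retardation.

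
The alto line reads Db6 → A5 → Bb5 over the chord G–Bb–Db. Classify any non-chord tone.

The harmony at that moment is G diminished triad (G, Bb, Db); A5 is not a chord tone.
It is approached by leap down from Db6 and left by step up to Bb5.
Leap in, step out — an appoggiatura.

A5 is an appoggiatura.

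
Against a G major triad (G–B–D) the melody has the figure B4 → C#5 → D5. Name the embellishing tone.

C#5 is a passing tone.

The harmony at that moment is G major triad (G, B, D); C#5 is not a chord tone.
It is approached by step up from B4 and left by step up to D5.
Step in, step out in the same direction — a passing tone.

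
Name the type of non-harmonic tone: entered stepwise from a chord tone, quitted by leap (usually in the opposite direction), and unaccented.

Approach: by step. Departure: by leap. Metric position: weak.
Step in, leap out, from a weak position — an escape tone (échappée). (It is the mirror image of the appoggiatura, which leaps in and steps out on a strong beat.)

Escape tone.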